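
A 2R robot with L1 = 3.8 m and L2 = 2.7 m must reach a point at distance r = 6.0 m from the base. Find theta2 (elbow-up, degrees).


cos(theta2) = (r^2 - L1^2 - L2^2) / (2*L1*L2)
cos(theta2) = (36.0 - 14.44 - 7.29) / 20.52
cos(theta2) = 0.695419
theta2 = 45.9394 degrees


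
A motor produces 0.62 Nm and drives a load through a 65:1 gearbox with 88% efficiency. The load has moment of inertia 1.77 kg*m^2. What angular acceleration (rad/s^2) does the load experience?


tau_out = tau_motor * N * eta
= 0.62 * 65 * 0.88 = 35.464 Nm
alpha = tau_out / I = 35.464 / 1.77
= 20.0362 rad/s^2


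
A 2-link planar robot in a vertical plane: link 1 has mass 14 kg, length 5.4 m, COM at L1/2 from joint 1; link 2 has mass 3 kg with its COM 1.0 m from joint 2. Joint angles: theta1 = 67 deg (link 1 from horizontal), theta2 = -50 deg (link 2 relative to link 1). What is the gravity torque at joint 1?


Horizontal distance from joint 1 to link-1 COM:
  x_c1 = (L1/2)*cos(t1) = 2.7 * 0.3907 = 1.055 m
Horizontal distance from joint 1 to link-2 COM:
  x_c2 = L1*cos(t1) + Lc2*cos(t1+t2)
       = 5.4*0.3907 + 1.0*0.9563 = 3.0663 m
tau1 = m1*g*x_c1 + m2*g*x_c2
     = 14*9.81*1.055 + 3*9.81*3.0663
     = 144.8901 + 90.2398
     = 235.13 Nm


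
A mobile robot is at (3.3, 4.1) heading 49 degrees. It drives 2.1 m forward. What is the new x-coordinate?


x_new = x0 + d*cos(theta)
= 3.3 + 2.1*cos(49)
= 3.3 + 1.3777
= 4.6777


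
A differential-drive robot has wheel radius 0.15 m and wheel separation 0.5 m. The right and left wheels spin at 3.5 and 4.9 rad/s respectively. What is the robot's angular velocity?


vR = r*wR = 0.15*3.5 = 0.525 m/s
vL = r*wL = 0.15*4.9 = 0.735 m/s
v = (vR+vL)/2 = 0.63 m/s
omega = (vR-vL)/L = -0.42 rad/s
angular velocity = -0.42 rad/s


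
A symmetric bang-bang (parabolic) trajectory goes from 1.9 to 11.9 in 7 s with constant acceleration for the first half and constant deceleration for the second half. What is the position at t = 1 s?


Symmetric rest-to-rest: each phase covers (pf-p0)/2 in time T/2. 0.5*a*(T/2)^2 = (pf-p0)/2 => a = 4*(pf-p0)/T^2
a = 4*(11.9-1.9)/7^2 = 0.8163
t = 1 is in the acceleration phase (t <= T/2).
p = p0 + 0.5*a*t^2 = 1.9 + 0.5*0.8163*1^2
= 2.3082


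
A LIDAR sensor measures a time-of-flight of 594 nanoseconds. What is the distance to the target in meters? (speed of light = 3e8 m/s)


tof = 594 ns = 5.94e-07 s
dist = c * tof / 2
= 3e8 * 5.94e-07 / 2
= 89.1 m


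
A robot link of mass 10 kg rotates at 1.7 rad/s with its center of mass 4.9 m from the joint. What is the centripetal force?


F = m * omega^2 * r
= 10 * 1.7^2 * 4.9
= 10 * 2.89 * 4.9
= 141.61 N


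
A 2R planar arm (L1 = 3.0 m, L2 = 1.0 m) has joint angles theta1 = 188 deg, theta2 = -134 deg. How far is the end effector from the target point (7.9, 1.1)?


End effector via forward kinematics:
x = L1*cos(t1) + L2*cos(t1+t2) = -2.383
y = L1*sin(t1) + L2*sin(t1+t2) = 0.3915
Distance to target:
d = sqrt((7.9 - -2.383)^2 + (1.1 - 0.3915)^2)
= sqrt(105.7405 + 0.502)
= 10.3074 m


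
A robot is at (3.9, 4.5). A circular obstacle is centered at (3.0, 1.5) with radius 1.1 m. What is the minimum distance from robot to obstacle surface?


center_dist = sqrt((3.9-3.0)^2 + (4.5-1.5)^2)
= sqrt(0.81 + 9.0)
= 3.1321
min_dist = center_dist - radius = 3.1321 - 1.1 = 2.0321 m


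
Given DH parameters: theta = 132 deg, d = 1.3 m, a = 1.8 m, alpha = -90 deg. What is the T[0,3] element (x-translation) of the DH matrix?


T[0,3] = a * cos(theta)
= 1.8 * cos(132 deg)
= 1.8 * -0.6691
= -1.2044


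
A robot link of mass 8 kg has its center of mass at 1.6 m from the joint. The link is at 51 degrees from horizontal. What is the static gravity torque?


tau = m*g*L*cos(angle)
= 8 * 9.81 * 1.6 * cos(51 deg)
= 8 * 9.81 * 1.6 * 0.6293
= 79.0225 Nm


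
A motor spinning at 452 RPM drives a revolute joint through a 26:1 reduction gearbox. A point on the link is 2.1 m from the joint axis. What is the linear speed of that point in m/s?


omega_motor = 452 * 2*pi/60 = 47.3333 rad/s
omega_joint = omega_motor / 26 = 1.8205 rad/s
v = omega_joint * r = 1.8205 * 2.1
= 3.8231 m/s


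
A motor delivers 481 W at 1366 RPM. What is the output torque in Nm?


omega = 1366 * 2*pi/60 = 143.0472 rad/s
tau = P / omega = 481 / 143.0472
= 3.3625 Nm


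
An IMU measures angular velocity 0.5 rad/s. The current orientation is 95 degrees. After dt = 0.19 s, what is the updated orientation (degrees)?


delta_theta = w * dt = 0.5 * 0.19 = 0.095 rad
= 5.4431 deg
theta_new = 95 + 5.4431 = 100.4431 deg


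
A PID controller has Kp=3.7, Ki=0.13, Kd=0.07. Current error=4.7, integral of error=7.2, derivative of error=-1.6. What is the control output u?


u = Kp*e + Ki*int(e) + Kd*de/dt
= 3.7*4.7 + 0.13*7.2 + 0.07*(-1.6)
= 17.39 + 0.936 + -0.112
= 18.214


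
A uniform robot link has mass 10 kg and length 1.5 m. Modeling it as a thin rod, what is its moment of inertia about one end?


I = (1/3) * m * L^2
= (1/3) * 10 * 1.5^2
= 0.333333 * 10 * 2.25
= 7.5 kg*m^2


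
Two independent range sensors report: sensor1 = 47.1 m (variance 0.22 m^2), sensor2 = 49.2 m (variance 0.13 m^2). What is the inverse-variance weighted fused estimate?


w1 = (1/var1) / (1/var1 + 1/var2)
   = 4.5455 / (4.5455 + 7.6923) = 0.3714
w2 = 1 - w1 = 0.6286
fused = w1*s1 + w2*s2 = 17.4943 + 30.9257
= 48.42 m


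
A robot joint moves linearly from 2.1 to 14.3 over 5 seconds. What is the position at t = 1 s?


s = t/T = 1/5 = 0.2
p(t) = p0 + (pf-p0)*s
= 2.1 + (14.3 - 2.1) * 0.2
= 4.54


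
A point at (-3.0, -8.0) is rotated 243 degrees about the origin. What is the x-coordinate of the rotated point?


x' = x*cos(theta) - y*sin(theta)
cos(243 deg) = -0.454, sin(243 deg) = -0.891
x' = -3.0 * -0.454 - -8.0 * -0.891
= 1.362 - 7.1281
= -5.7661


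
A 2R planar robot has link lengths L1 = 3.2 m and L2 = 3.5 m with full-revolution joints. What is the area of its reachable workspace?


r_max = L1 + L2 = 6.7 m
r_min = |L1 - L2| = 0.3 m
Area = pi*(r_max^2 - r_min^2)
= pi*(44.89 - 0.09)
= pi * 44.8
= 140.7434 m^2


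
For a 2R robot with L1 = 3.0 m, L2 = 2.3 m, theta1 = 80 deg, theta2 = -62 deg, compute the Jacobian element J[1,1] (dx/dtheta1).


J[1,1] = -L1*sin(t1) - L2*sin(t1+t2)
= -3.0*sin(80) - 2.3*sin(18)
= -3.6652


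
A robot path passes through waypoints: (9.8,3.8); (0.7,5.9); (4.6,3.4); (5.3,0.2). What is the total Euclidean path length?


Segment lengths:
  seg1 = sqrt((-9.1)^2 + (2.1)^2) = 9.3392
  seg2 = sqrt((3.9)^2 + (-2.5)^2) = 4.6325
  seg3 = sqrt((0.7)^2 + (-3.2)^2) = 3.2757
Total = 17.2473


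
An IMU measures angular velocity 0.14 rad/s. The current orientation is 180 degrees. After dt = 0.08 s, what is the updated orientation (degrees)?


delta_theta = w * dt = 0.14 * 0.08 = 0.0112 rad
= 0.6417 deg
theta_new = 180 + 0.6417 = 180.6417 deg


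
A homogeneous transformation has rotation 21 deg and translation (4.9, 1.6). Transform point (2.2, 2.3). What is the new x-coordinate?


x' = cos(theta)*px - sin(theta)*py + tx
= 0.9336*2.2 - 0.3584*2.3 + 4.9
= 6.1296


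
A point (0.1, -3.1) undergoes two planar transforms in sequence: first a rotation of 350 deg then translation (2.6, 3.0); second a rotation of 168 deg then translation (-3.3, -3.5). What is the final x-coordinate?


After transform 1:
x1 = cos(350)*0.1 - sin(350)*-3.1 + 2.6 = 2.1602
y1 = sin(350)*0.1 + cos(350)*-3.1 + 3.0 = -0.0703
After transform 2:
x2 = cos(168)*2.1602 - sin(168)*-0.0703 + -3.3
= -5.3984


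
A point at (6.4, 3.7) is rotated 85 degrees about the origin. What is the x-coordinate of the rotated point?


x' = x*cos(theta) - y*sin(theta)
cos(85 deg) = 0.0872, sin(85 deg) = 0.9962
x' = 6.4 * 0.0872 - 3.7 * 0.9962
= 0.5578 - 3.6859
= -3.1281


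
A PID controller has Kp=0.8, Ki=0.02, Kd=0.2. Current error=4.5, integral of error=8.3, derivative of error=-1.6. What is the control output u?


u = Kp*e + Ki*int(e) + Kd*de/dt
= 0.8*4.5 + 0.02*8.3 + 0.2*(-1.6)
= 3.6 + 0.166 + -0.32
= 3.446


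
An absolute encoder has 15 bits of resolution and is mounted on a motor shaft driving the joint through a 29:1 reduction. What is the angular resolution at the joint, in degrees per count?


counts = 2^15 = 32768
effective counts at joint = 32768 * 29 = 950272
resolution = 360 / 950272
= 3.7884e-04 deg/count


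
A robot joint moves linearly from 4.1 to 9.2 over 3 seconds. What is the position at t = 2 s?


s = t/T = 2/3 = 0.6667
p(t) = p0 + (pf-p0)*s
= 4.1 + (9.2 - 4.1) * 0.6667
= 7.5


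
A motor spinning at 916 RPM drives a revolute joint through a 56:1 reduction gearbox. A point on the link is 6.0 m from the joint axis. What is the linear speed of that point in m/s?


omega_motor = 916 * 2*pi/60 = 95.9233 rad/s
omega_joint = omega_motor / 56 = 1.7129 rad/s
v = omega_joint * r = 1.7129 * 6.0
= 10.2775 m/s


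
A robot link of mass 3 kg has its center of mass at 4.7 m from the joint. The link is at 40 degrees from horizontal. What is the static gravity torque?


tau = m*g*L*cos(angle)
= 3 * 9.81 * 4.7 * cos(40 deg)
= 3 * 9.81 * 4.7 * 0.766
= 105.96 Nm


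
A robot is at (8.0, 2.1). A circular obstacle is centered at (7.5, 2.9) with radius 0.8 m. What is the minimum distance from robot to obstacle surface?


center_dist = sqrt((8.0-7.5)^2 + (2.1-2.9)^2)
= sqrt(0.25 + 0.64)
= 0.9434
min_dist = center_dist - radius = 0.9434 - 0.8 = 0.1434 m


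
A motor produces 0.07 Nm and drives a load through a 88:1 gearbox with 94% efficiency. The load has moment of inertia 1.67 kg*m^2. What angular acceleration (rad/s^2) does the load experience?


tau_out = tau_motor * N * eta
= 0.07 * 88 * 0.94 = 5.7904 Nm
alpha = tau_out / I = 5.7904 / 1.67
= 3.4673 rad/s^2


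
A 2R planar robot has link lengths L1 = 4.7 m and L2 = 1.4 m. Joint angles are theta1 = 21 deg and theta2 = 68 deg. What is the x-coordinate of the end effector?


Convert angles to radians: theta1 = 0.3665, theta2 = 1.1868
x = L1*cos(theta1) + L2*cos(theta1+theta2)
x = 4.3878 + 0.0244
x = 4.4123


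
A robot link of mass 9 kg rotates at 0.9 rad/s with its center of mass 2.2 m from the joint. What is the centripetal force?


F = m * omega^2 * r
= 9 * 0.9^2 * 2.2
= 9 * 0.81 * 2.2
= 16.038 N


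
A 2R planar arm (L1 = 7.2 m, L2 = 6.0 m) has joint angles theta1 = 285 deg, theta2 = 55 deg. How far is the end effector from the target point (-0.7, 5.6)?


End effector via forward kinematics:
x = L1*cos(t1) + L2*cos(t1+t2) = 7.5017
y = L1*sin(t1) + L2*sin(t1+t2) = -9.0068
Distance to target:
d = sqrt((-0.7 - 7.5017)^2 + (5.6 - -9.0068)^2)
= sqrt(67.2671 + 213.3582)
= 16.7519 m


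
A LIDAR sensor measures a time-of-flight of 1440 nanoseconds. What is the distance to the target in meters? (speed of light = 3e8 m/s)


tof = 1440 ns = 1.44e-06 s
dist = c * tof / 2
= 3e8 * 1.44e-06 / 2
= 216.0 m


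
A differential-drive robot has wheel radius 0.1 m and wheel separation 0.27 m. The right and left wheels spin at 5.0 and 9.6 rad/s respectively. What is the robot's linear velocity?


vR = r*wR = 0.1*5.0 = 0.5 m/s
vL = r*wL = 0.1*9.6 = 0.96 m/s
v = (vR+vL)/2 = 0.73 m/s
omega = (vR-vL)/L = -1.7037 rad/s
linear velocity = 0.73 m/s


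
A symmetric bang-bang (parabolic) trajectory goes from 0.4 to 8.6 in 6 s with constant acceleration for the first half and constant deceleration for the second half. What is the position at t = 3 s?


Symmetric rest-to-rest: each phase covers (pf-p0)/2 in time T/2. 0.5*a*(T/2)^2 = (pf-p0)/2 => a = 4*(pf-p0)/T^2
a = 4*(8.6-0.4)/6^2 = 0.9111
t = 3 is in the acceleration phase (t <= T/2).
p = p0 + 0.5*a*t^2 = 0.4 + 0.5*0.9111*3^2
= 4.5


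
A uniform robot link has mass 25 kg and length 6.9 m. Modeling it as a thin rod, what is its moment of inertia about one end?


I = (1/3) * m * L^2
= (1/3) * 25 * 6.9^2
= 0.333333 * 25 * 47.61
= 396.75 kg*m^2


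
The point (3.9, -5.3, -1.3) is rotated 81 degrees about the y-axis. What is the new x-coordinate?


Rotation about y-axis: x' = x*cos(theta) + z*sin(theta)
= 3.9 * 0.1564 + -1.3 * 0.9877
= -0.6739


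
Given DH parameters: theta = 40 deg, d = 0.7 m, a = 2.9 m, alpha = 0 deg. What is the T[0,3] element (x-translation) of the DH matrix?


T[0,3] = a * cos(theta)
= 2.9 * cos(40 deg)
= 2.9 * 0.766
= 2.2215


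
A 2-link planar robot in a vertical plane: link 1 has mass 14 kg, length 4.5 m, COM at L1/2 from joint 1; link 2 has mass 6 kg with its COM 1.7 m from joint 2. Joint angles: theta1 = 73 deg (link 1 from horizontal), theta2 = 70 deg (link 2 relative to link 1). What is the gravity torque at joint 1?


Horizontal distance from joint 1 to link-1 COM:
  x_c1 = (L1/2)*cos(t1) = 2.25 * 0.2924 = 0.6578 m
Horizontal distance from joint 1 to link-2 COM:
  x_c2 = L1*cos(t1) + Lc2*cos(t1+t2)
       = 4.5*0.2924 + 1.7*-0.7986 = -0.042 m
tau1 = m1*g*x_c1 + m2*g*x_c2
     = 14*9.81*0.6578 + 6*9.81*-0.042
     = 90.3472 + -2.4726
     = 87.8747 Nm


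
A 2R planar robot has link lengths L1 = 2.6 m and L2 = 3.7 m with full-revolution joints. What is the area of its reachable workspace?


r_max = L1 + L2 = 6.3 m
r_min = |L1 - L2| = 1.1 m
Area = pi*(r_max^2 - r_min^2)
= pi*(39.69 - 1.21)
= pi * 38.48
= 120.8885 m^2


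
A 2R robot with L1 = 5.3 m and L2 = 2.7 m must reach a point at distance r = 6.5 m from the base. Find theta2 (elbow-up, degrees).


cos(theta2) = (r^2 - L1^2 - L2^2) / (2*L1*L2)
cos(theta2) = (42.25 - 28.09 - 7.29) / 28.62
cos(theta2) = 0.240042
theta2 = 76.111 degrees


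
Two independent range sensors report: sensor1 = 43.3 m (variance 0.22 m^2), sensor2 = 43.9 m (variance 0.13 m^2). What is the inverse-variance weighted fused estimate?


w1 = (1/var1) / (1/var1 + 1/var2)
   = 4.5455 / (4.5455 + 7.6923) = 0.3714
w2 = 1 - w1 = 0.6286
fused = w1*s1 + w2*s2 = 16.0829 + 27.5943
= 43.6771 m


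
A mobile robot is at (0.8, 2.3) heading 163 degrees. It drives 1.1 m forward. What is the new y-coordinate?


y_new = y0 + d*sin(theta)
= 2.3 + 1.1*sin(163)
= 2.3 + 0.3216
= 2.6216


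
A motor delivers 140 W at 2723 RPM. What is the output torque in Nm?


omega = 2723 * 2*pi/60 = 285.1519 rad/s
tau = P / omega = 140 / 285.1519
= 0.491 Nm


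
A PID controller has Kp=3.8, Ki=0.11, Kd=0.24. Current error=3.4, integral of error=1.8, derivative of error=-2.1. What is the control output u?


u = Kp*e + Ki*int(e) + Kd*de/dt
= 3.8*3.4 + 0.11*1.8 + 0.24*(-2.1)
= 12.92 + 0.198 + -0.504
= 12.614


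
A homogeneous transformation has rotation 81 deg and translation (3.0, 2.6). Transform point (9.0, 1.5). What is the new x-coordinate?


x' = cos(theta)*px - sin(theta)*py + tx
= 0.1564*9.0 - 0.9877*1.5 + 3.0
= 2.9264


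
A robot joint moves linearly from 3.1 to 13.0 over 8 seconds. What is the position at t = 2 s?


s = t/T = 2/8 = 0.25
p(t) = p0 + (pf-p0)*s
= 3.1 + (13.0 - 3.1) * 0.25
= 5.575


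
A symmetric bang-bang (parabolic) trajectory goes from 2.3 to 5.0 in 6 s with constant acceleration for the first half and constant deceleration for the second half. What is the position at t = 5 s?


Symmetric rest-to-rest: each phase covers (pf-p0)/2 in time T/2. 0.5*a*(T/2)^2 = (pf-p0)/2 => a = 4*(pf-p0)/T^2
a = 4*(5.0-2.3)/6^2 = 0.3
t = 5 is in the deceleration phase (t > T/2).
p = pf - 0.5*a*(T-t)^2 = 5.0 - 0.5*0.3*1^2
= 4.85


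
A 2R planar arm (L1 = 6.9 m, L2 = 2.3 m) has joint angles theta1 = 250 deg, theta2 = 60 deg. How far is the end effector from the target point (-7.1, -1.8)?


End effector via forward kinematics:
x = L1*cos(t1) + L2*cos(t1+t2) = -0.8815
y = L1*sin(t1) + L2*sin(t1+t2) = -8.2458
Distance to target:
d = sqrt((-7.1 - -0.8815)^2 + (-1.8 - -8.2458)^2)
= sqrt(38.6694 + 41.5481)
= 8.9564 m


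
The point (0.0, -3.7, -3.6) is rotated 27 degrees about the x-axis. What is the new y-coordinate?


Rotation about x-axis: y' = y*cos(theta) - z*sin(theta)
= -3.7 * 0.891 - -3.6 * 0.454
= -1.6624


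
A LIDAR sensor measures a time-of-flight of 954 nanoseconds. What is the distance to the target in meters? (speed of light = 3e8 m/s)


tof = 954 ns = 9.54e-07 s
dist = c * tof / 2
= 3e8 * 9.54e-07 / 2
= 143.1 m


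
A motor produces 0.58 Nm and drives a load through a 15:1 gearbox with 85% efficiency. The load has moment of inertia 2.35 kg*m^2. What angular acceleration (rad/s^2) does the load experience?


tau_out = tau_motor * N * eta
= 0.58 * 15 * 0.85 = 7.395 Nm
alpha = tau_out / I = 7.395 / 2.35
= 3.1468 rad/s^2


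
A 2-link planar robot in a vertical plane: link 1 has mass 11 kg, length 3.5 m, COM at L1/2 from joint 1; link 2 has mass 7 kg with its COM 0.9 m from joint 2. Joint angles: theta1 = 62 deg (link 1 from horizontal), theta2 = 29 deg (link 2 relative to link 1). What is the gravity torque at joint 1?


Horizontal distance from joint 1 to link-1 COM:
  x_c1 = (L1/2)*cos(t1) = 1.75 * 0.4695 = 0.8216 m
Horizontal distance from joint 1 to link-2 COM:
  x_c2 = L1*cos(t1) + Lc2*cos(t1+t2)
       = 3.5*0.4695 + 0.9*-0.0175 = 1.6274 m
tau1 = m1*g*x_c1 + m2*g*x_c2
     = 11*9.81*0.8216 + 7*9.81*1.6274
     = 88.6562 + 111.7565
     = 200.4127 Nm


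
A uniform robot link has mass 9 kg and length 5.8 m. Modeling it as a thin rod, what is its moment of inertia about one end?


I = (1/3) * m * L^2
= (1/3) * 9 * 5.8^2
= 0.333333 * 9 * 33.64
= 100.92 kg*m^2


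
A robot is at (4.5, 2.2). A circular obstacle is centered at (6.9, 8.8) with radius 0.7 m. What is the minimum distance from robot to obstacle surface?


center_dist = sqrt((4.5-6.9)^2 + (2.2-8.8)^2)
= sqrt(5.76 + 43.56)
= 7.0228
min_dist = center_dist - radius = 7.0228 - 0.7 = 6.3228 m


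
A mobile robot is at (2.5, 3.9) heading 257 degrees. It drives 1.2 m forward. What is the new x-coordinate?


x_new = x0 + d*cos(theta)
= 2.5 + 1.2*cos(257)
= 2.5 + -0.2699
= 2.2301


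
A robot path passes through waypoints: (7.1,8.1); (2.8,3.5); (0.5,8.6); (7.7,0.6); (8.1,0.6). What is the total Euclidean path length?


Segment lengths:
  seg1 = sqrt((-4.3)^2 + (-4.6)^2) = 6.2968
  seg2 = sqrt((-2.3)^2 + (5.1)^2) = 5.5946
  seg3 = sqrt((7.2)^2 + (-8.0)^2) = 10.7629
  seg4 = sqrt((0.4)^2 + (0.0)^2) = 0.4
Total = 23.0544


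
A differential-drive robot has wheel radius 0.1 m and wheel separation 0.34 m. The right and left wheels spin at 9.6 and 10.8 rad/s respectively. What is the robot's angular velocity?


vR = r*wR = 0.1*9.6 = 0.96 m/s
vL = r*wL = 0.1*10.8 = 1.08 m/s
v = (vR+vL)/2 = 1.02 m/s
omega = (vR-vL)/L = -0.3529 rad/s
angular velocity = -0.3529 rad/s


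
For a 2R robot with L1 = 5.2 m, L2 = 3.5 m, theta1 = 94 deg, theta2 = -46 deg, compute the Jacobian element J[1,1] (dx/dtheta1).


J[1,1] = -L1*sin(t1) - L2*sin(t1+t2)
= -5.2*sin(94) - 3.5*sin(48)
= -7.7883


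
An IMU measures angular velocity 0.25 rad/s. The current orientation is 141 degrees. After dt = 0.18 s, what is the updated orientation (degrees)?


delta_theta = w * dt = 0.25 * 0.18 = 0.045 rad
= 2.5783 deg
theta_new = 141 + 2.5783 = 143.5783 deg


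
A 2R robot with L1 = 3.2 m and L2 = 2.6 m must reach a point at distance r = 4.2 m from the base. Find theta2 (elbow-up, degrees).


cos(theta2) = (r^2 - L1^2 - L2^2) / (2*L1*L2)
cos(theta2) = (17.64 - 10.24 - 6.76) / 16.64
cos(theta2) = 0.038462
theta2 = 87.7958 degrees


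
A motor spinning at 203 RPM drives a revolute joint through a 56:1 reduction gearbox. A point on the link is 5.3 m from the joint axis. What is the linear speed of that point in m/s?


omega_motor = 203 * 2*pi/60 = 21.2581 rad/s
omega_joint = omega_motor / 56 = 0.3796 rad/s
v = omega_joint * r = 0.3796 * 5.3
= 2.0119 m/s


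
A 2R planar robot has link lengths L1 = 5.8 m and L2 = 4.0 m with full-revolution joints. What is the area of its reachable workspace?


r_max = L1 + L2 = 9.8 m
r_min = |L1 - L2| = 1.8 m
Area = pi*(r_max^2 - r_min^2)
= pi*(96.04 - 3.24)
= pi * 92.8
= 291.5398 m^2


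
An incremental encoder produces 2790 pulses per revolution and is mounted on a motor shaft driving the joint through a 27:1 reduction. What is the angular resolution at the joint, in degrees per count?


counts per rev = 2790
effective counts at joint = 2790 * 27 = 75330
resolution = 360 / 75330
= 0.0048 deg/count


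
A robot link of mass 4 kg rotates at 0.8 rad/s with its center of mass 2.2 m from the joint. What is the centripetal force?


F = m * omega^2 * r
= 4 * 0.8^2 * 2.2
= 4 * 0.64 * 2.2
= 5.632 N


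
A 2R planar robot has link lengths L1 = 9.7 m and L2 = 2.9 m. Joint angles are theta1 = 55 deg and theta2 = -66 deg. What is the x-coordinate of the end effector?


Convert angles to radians: theta1 = 0.9599, theta2 = -1.1519
x = L1*cos(theta1) + L2*cos(theta1+theta2)
x = 5.5637 + 2.8467
x = 8.4104


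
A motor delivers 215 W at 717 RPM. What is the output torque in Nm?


omega = 717 * 2*pi/60 = 75.0841 rad/s
tau = P / omega = 215 / 75.0841
= 2.8635 Nm


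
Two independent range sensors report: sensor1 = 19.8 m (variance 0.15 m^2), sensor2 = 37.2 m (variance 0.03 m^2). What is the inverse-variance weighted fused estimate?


w1 = (1/var1) / (1/var1 + 1/var2)
   = 6.6667 / (6.6667 + 33.3333) = 0.1667
w2 = 1 - w1 = 0.8333
fused = w1*s1 + w2*s2 = 3.3 + 31.0
= 34.3 m


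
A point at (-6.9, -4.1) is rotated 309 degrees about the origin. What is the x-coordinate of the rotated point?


x' = x*cos(theta) - y*sin(theta)
cos(309 deg) = 0.6293, sin(309 deg) = -0.7771
x' = -6.9 * 0.6293 - -4.1 * -0.7771
= -4.3423 - 3.1863
= -7.5286


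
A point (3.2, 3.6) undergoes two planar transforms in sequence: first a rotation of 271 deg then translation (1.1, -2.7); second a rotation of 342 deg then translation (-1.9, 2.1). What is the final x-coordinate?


After transform 1:
x1 = cos(271)*3.2 - sin(271)*3.6 + 1.1 = 4.7553
y1 = sin(271)*3.2 + cos(271)*3.6 + -2.7 = -5.8367
After transform 2:
x2 = cos(342)*4.7553 - sin(342)*-5.8367 + -1.9
= 0.8189


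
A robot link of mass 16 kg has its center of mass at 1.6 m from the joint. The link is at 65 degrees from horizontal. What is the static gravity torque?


tau = m*g*L*cos(angle)
= 16 * 9.81 * 1.6 * cos(65 deg)
= 16 * 9.81 * 1.6 * 0.4226
= 106.1347 Nm


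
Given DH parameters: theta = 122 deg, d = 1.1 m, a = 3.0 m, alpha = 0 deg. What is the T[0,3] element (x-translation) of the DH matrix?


T[0,3] = a * cos(theta)
= 3.0 * cos(122 deg)
= 3.0 * -0.5299
= -1.5898


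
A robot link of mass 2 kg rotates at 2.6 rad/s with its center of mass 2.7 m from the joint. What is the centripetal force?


F = m * omega^2 * r
= 2 * 2.6^2 * 2.7
= 2 * 6.76 * 2.7
= 36.504 N


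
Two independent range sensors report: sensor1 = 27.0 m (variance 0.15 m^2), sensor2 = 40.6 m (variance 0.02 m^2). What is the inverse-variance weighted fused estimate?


w1 = (1/var1) / (1/var1 + 1/var2)
   = 6.6667 / (6.6667 + 50.0) = 0.1176
w2 = 1 - w1 = 0.8824
fused = w1*s1 + w2*s2 = 3.1765 + 35.8235
= 39.0 m


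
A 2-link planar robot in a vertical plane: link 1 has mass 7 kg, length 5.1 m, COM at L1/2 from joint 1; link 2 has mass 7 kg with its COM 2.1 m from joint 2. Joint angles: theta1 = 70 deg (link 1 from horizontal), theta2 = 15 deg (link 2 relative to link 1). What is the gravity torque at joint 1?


Horizontal distance from joint 1 to link-1 COM:
  x_c1 = (L1/2)*cos(t1) = 2.55 * 0.342 = 0.8722 m
Horizontal distance from joint 1 to link-2 COM:
  x_c2 = L1*cos(t1) + Lc2*cos(t1+t2)
       = 5.1*0.342 + 2.1*0.0872 = 1.9273 m
tau1 = m1*g*x_c1 + m2*g*x_c2
     = 7*9.81*0.8722 + 7*9.81*1.9273
     = 59.8906 + 132.3497
     = 192.2404 Nm


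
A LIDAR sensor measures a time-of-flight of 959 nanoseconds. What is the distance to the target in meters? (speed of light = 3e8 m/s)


tof = 959 ns = 9.59e-07 s
dist = c * tof / 2
= 3e8 * 9.59e-07 / 2
= 143.85 m


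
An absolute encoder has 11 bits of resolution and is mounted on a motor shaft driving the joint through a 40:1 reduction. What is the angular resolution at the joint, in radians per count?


counts = 2^11 = 2048
effective counts at joint = 2048 * 40 = 81920
resolution = 2*pi / 81920
= 7.6699e-05 rad/count


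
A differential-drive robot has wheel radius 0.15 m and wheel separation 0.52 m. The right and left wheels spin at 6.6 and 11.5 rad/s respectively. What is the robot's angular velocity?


vR = r*wR = 0.15*6.6 = 0.99 m/s
vL = r*wL = 0.15*11.5 = 1.725 m/s
v = (vR+vL)/2 = 1.3575 m/s
omega = (vR-vL)/L = -1.4135 rad/s
angular velocity = -1.4135 rad/s


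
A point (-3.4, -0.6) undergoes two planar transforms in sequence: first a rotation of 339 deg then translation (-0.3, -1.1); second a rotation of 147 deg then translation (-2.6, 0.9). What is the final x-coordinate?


After transform 1:
x1 = cos(339)*-3.4 - sin(339)*-0.6 + -0.3 = -3.6892
y1 = sin(339)*-3.4 + cos(339)*-0.6 + -1.1 = -0.4417
After transform 2:
x2 = cos(147)*-3.6892 - sin(147)*-0.4417 + -2.6
= 0.7346


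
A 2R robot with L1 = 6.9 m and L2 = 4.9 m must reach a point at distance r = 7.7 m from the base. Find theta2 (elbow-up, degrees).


cos(theta2) = (r^2 - L1^2 - L2^2) / (2*L1*L2)
cos(theta2) = (59.29 - 47.61 - 24.01) / 67.62
cos(theta2) = -0.182343
theta2 = 100.5062 degrees


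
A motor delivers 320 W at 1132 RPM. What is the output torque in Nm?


omega = 1132 * 2*pi/60 = 118.5428 rad/s
tau = P / omega = 320 / 118.5428
= 2.6994 Nm


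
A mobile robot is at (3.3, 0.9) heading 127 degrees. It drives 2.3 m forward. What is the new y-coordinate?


y_new = y0 + d*sin(theta)
= 0.9 + 2.3*sin(127)
= 0.9 + 1.8369
= 2.7369


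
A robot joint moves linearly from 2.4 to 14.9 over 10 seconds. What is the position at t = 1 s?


s = t/T = 1/10 = 0.1
p(t) = p0 + (pf-p0)*s
= 2.4 + (14.9 - 2.4) * 0.1
= 3.65


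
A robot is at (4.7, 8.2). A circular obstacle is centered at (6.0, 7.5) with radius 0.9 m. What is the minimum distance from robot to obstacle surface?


center_dist = sqrt((4.7-6.0)^2 + (8.2-7.5)^2)
= sqrt(1.69 + 0.49)
= 1.4765
min_dist = center_dist - radius = 1.4765 - 0.9 = 0.5765 m


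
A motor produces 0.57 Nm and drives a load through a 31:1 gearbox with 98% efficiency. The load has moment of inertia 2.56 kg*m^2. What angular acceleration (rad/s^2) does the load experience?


tau_out = tau_motor * N * eta
= 0.57 * 31 * 0.98 = 17.3166 Nm
alpha = tau_out / I = 17.3166 / 2.56
= 6.7643 rad/s^2


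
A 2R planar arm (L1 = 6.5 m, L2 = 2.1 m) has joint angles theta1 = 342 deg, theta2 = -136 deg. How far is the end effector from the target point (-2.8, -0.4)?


End effector via forward kinematics:
x = L1*cos(t1) + L2*cos(t1+t2) = 4.2944
y = L1*sin(t1) + L2*sin(t1+t2) = -2.9292
Distance to target:
d = sqrt((-2.8 - 4.2944)^2 + (-0.4 - -2.9292)^2)
= sqrt(50.3305 + 6.3968)
= 7.5318 m


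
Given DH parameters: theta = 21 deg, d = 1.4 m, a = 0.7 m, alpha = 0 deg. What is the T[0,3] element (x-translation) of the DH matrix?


T[0,3] = a * cos(theta)
= 0.7 * cos(21 deg)
= 0.7 * 0.9336
= 0.6535


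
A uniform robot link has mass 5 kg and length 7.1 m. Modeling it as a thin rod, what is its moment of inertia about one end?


I = (1/3) * m * L^2
= (1/3) * 5 * 7.1^2
= 0.333333 * 5 * 50.41
= 84.0167 kg*m^2


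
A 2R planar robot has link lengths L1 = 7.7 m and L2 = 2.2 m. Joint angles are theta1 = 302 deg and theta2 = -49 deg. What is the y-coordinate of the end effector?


Convert angles to radians: theta1 = 5.2709, theta2 = -0.8552
y = L1*sin(theta1) + L2*sin(theta1+theta2)
y = -6.53 + -2.1039
y = -8.6338


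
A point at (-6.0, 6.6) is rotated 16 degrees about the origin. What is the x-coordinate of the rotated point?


x' = x*cos(theta) - y*sin(theta)
cos(16 deg) = 0.9613, sin(16 deg) = 0.2756
x' = -6.0 * 0.9613 - 6.6 * 0.2756
= -5.7676 - 1.8192
= -7.5868


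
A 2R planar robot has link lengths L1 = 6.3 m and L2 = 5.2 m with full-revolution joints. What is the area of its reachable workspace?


r_max = L1 + L2 = 11.5 m
r_min = |L1 - L2| = 1.1 m
Area = pi*(r_max^2 - r_min^2)
= pi*(132.25 - 1.21)
= pi * 131.04
= 411.6743 m^2


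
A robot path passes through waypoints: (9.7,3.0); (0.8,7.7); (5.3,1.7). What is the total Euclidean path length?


Segment lengths:
  seg1 = sqrt((-8.9)^2 + (4.7)^2) = 10.0648
  seg2 = sqrt((4.5)^2 + (-6.0)^2) = 7.5
Total = 17.5648


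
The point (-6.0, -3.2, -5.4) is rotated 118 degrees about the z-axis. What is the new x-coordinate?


Rotation about z-axis: x' = x*cos(theta) - y*sin(theta)
= -6.0 * -0.4695 - -3.2 * 0.8829
= 5.6423


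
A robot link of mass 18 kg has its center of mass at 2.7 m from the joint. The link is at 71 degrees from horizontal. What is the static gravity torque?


tau = m*g*L*cos(angle)
= 18 * 9.81 * 2.7 * cos(71 deg)
= 18 * 9.81 * 2.7 * 0.3256
= 155.2198 Nm


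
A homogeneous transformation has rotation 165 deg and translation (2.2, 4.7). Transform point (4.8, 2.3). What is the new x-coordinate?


x' = cos(theta)*px - sin(theta)*py + tx
= -0.9659*4.8 - 0.2588*2.3 + 2.2
= -3.0317


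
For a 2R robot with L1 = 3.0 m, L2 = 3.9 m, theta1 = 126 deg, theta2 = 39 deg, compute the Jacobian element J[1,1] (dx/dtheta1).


J[1,1] = -L1*sin(t1) - L2*sin(t1+t2)
= -3.0*sin(126) - 3.9*sin(165)
= -3.4364


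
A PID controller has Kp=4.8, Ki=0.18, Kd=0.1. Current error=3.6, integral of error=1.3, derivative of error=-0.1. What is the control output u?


u = Kp*e + Ki*int(e) + Kd*de/dt
= 4.8*3.6 + 0.18*1.3 + 0.1*(-0.1)
= 17.28 + 0.234 + -0.01
= 17.504


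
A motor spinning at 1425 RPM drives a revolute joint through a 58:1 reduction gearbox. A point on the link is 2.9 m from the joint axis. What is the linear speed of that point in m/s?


omega_motor = 1425 * 2*pi/60 = 149.2257 rad/s
omega_joint = omega_motor / 58 = 2.5729 rad/s
v = omega_joint * r = 2.5729 * 2.9
= 7.4613 m/s


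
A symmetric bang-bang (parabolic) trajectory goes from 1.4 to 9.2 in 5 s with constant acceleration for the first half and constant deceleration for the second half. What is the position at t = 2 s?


Symmetric rest-to-rest: each phase covers (pf-p0)/2 in time T/2. 0.5*a*(T/2)^2 = (pf-p0)/2 => a = 4*(pf-p0)/T^2
a = 4*(9.2-1.4)/5^2 = 1.248
t = 2 is in the acceleration phase (t <= T/2).
p = p0 + 0.5*a*t^2 = 1.4 + 0.5*1.248*2^2
= 3.896


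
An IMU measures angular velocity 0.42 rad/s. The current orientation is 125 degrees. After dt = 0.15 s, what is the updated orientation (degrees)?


delta_theta = w * dt = 0.42 * 0.15 = 0.063 rad
= 3.6096 deg
theta_new = 125 + 3.6096 = 128.6096 deg


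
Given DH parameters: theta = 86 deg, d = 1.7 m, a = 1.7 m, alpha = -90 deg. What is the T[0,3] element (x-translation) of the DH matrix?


T[0,3] = a * cos(theta)
= 1.7 * cos(86 deg)
= 1.7 * 0.0698
= 0.1186


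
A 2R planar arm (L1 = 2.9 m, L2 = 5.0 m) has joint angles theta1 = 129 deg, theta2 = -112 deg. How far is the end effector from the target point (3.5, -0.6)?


End effector via forward kinematics:
x = L1*cos(t1) + L2*cos(t1+t2) = 2.9565
y = L1*sin(t1) + L2*sin(t1+t2) = 3.7156
Distance to target:
d = sqrt((3.5 - 2.9565)^2 + (-0.6 - 3.7156)^2)
= sqrt(0.2954 + 18.6242)
= 4.3497 m


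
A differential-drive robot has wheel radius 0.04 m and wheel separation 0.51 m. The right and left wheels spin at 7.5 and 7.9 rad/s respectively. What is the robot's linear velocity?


vR = r*wR = 0.04*7.5 = 0.3 m/s
vL = r*wL = 0.04*7.9 = 0.316 m/s
v = (vR+vL)/2 = 0.308 m/s
omega = (vR-vL)/L = -0.0314 rad/s
linear velocity = 0.308 m/s


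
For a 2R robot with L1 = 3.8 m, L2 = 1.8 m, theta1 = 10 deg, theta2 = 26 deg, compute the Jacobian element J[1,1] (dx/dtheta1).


J[1,1] = -L1*sin(t1) - L2*sin(t1+t2)
= -3.8*sin(10) - 1.8*sin(36)
= -1.7179


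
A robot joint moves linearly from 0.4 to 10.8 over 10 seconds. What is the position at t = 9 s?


s = t/T = 9/10 = 0.9
p(t) = p0 + (pf-p0)*s
= 0.4 + (10.8 - 0.4) * 0.9
= 9.76


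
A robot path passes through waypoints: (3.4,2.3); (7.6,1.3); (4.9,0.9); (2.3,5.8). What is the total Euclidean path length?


Segment lengths:
  seg1 = sqrt((4.2)^2 + (-1.0)^2) = 4.3174
  seg2 = sqrt((-2.7)^2 + (-0.4)^2) = 2.7295
  seg3 = sqrt((-2.6)^2 + (4.9)^2) = 5.5471
Total = 12.5939


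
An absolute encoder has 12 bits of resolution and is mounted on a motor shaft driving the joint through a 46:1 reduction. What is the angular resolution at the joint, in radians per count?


counts = 2^12 = 4096
effective counts at joint = 4096 * 46 = 188416
resolution = 2*pi / 188416
= 3.3347e-05 rad/count


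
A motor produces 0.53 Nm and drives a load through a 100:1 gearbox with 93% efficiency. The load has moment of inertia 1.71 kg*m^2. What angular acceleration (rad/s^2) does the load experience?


tau_out = tau_motor * N * eta
= 0.53 * 100 * 0.93 = 49.29 Nm
alpha = tau_out / I = 49.29 / 1.71
= 28.8246 rad/s^2


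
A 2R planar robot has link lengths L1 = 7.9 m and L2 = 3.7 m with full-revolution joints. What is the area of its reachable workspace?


r_max = L1 + L2 = 11.6 m
r_min = |L1 - L2| = 4.2 m
Area = pi*(r_max^2 - r_min^2)
= pi*(134.56 - 17.64)
= pi * 116.92
= 367.315 m^2


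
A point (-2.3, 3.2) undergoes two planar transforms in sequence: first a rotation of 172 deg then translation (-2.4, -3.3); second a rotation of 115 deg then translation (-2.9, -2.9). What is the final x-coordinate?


After transform 1:
x1 = cos(172)*-2.3 - sin(172)*3.2 + -2.4 = -0.5677
y1 = sin(172)*-2.3 + cos(172)*3.2 + -3.3 = -6.789
After transform 2:
x2 = cos(115)*-0.5677 - sin(115)*-6.789 + -2.9
= 3.4928


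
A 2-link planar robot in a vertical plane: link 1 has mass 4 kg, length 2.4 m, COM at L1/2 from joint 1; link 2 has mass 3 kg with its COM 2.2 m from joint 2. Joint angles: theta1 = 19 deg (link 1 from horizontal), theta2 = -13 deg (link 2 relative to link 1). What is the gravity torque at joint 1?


Horizontal distance from joint 1 to link-1 COM:
  x_c1 = (L1/2)*cos(t1) = 1.2 * 0.9455 = 1.1346 m
Horizontal distance from joint 1 to link-2 COM:
  x_c2 = L1*cos(t1) + Lc2*cos(t1+t2)
       = 2.4*0.9455 + 2.2*0.9945 = 4.4572 m
tau1 = m1*g*x_c1 + m2*g*x_c2
     = 4*9.81*1.1346 + 3*9.81*4.4572
     = 44.5226 + 131.1752
     = 175.6978 Nm


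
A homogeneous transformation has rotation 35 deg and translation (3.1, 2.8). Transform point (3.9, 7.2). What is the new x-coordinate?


x' = cos(theta)*px - sin(theta)*py + tx
= 0.8192*3.9 - 0.5736*7.2 + 3.1
= 2.1649


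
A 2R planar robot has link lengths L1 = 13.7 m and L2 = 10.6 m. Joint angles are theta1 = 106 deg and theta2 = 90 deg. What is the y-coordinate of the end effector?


Convert angles to radians: theta1 = 1.85, theta2 = 1.5708
y = L1*sin(theta1) + L2*sin(theta1+theta2)
y = 13.1693 + -2.9218
y = 10.2475


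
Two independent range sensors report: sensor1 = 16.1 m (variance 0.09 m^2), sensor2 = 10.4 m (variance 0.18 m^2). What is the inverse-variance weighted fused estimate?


w1 = (1/var1) / (1/var1 + 1/var2)
   = 11.1111 / (11.1111 + 5.5556) = 0.6667
w2 = 1 - w1 = 0.3333
fused = w1*s1 + w2*s2 = 10.7333 + 3.4667
= 14.2 m


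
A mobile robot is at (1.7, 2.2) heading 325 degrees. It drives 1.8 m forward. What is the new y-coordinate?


y_new = y0 + d*sin(theta)
= 2.2 + 1.8*sin(325)
= 2.2 + -1.0324
= 1.1676


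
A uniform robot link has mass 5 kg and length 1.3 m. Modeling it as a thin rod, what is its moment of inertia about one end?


I = (1/3) * m * L^2
= (1/3) * 5 * 1.3^2
= 0.333333 * 5 * 1.69
= 2.8167 kg*m^2


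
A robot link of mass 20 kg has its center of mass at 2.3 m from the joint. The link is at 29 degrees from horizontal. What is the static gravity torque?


tau = m*g*L*cos(angle)
= 20 * 9.81 * 2.3 * cos(29 deg)
= 20 * 9.81 * 2.3 * 0.8746
= 394.6809 Nm


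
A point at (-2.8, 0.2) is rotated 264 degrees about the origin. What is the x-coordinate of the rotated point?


x' = x*cos(theta) - y*sin(theta)
cos(264 deg) = -0.1045, sin(264 deg) = -0.9945
x' = -2.8 * -0.1045 - 0.2 * -0.9945
= 0.2927 - -0.1989
= 0.4916


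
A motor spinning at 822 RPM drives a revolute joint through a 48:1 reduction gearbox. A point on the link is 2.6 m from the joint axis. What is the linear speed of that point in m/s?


omega_motor = 822 * 2*pi/60 = 86.0796 rad/s
omega_joint = omega_motor / 48 = 1.7933 rad/s
v = omega_joint * r = 1.7933 * 2.6
= 4.6626 m/s


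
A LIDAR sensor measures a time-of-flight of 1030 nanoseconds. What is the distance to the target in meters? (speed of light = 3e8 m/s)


tof = 1030 ns = 1.03e-06 s
dist = c * tof / 2
= 3e8 * 1.03e-06 / 2
= 154.5 m


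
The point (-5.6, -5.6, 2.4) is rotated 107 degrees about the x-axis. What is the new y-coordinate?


Rotation about x-axis: y' = y*cos(theta) - z*sin(theta)
= -5.6 * -0.2924 - 2.4 * 0.9563
= -0.6578


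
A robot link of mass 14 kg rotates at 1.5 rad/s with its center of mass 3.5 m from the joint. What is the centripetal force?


F = m * omega^2 * r
= 14 * 1.5^2 * 3.5
= 14 * 2.25 * 3.5
= 110.25 N


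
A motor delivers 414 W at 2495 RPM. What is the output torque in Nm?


omega = 2495 * 2*pi/60 = 261.2758 rad/s
tau = P / omega = 414 / 261.2758
= 1.5845 Nm


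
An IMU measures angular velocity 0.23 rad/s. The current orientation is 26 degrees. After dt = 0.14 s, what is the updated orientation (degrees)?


delta_theta = w * dt = 0.23 * 0.14 = 0.0322 rad
= 1.8449 deg
theta_new = 26 + 1.8449 = 27.8449 deg


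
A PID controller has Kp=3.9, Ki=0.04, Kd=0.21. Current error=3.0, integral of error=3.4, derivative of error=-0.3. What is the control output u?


u = Kp*e + Ki*int(e) + Kd*de/dt
= 3.9*3.0 + 0.04*3.4 + 0.21*(-0.3)
= 11.7 + 0.136 + -0.063
= 11.773


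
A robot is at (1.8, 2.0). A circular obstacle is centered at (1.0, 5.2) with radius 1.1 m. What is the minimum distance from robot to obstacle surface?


center_dist = sqrt((1.8-1.0)^2 + (2.0-5.2)^2)
= sqrt(0.64 + 10.24)
= 3.2985
min_dist = center_dist - radius = 3.2985 - 1.1 = 2.1985 m


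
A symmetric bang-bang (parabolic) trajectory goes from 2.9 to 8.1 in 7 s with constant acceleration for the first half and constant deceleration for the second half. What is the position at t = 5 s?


Symmetric rest-to-rest: each phase covers (pf-p0)/2 in time T/2. 0.5*a*(T/2)^2 = (pf-p0)/2 => a = 4*(pf-p0)/T^2
a = 4*(8.1-2.9)/7^2 = 0.4245
t = 5 is in the deceleration phase (t > T/2).
p = pf - 0.5*a*(T-t)^2 = 8.1 - 0.5*0.4245*2^2
= 7.251


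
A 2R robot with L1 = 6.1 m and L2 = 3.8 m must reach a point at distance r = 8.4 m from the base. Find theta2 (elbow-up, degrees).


cos(theta2) = (r^2 - L1^2 - L2^2) / (2*L1*L2)
cos(theta2) = (70.56 - 37.21 - 14.44) / 46.36
cos(theta2) = 0.407895
theta2 = 65.9273 degrees


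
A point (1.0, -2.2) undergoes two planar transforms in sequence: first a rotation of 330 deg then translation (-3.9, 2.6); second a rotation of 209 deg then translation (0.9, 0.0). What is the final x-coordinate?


After transform 1:
x1 = cos(330)*1.0 - sin(330)*-2.2 + -3.9 = -4.134
y1 = sin(330)*1.0 + cos(330)*-2.2 + 2.6 = 0.1947
After transform 2:
x2 = cos(209)*-4.134 - sin(209)*0.1947 + 0.9
= 4.6101


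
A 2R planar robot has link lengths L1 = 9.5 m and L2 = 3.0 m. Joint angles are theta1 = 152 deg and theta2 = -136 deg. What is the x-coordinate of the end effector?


Convert angles to radians: theta1 = 2.6529, theta2 = -2.3736
x = L1*cos(theta1) + L2*cos(theta1+theta2)
x = -8.388 + 2.8838
x = -5.5042


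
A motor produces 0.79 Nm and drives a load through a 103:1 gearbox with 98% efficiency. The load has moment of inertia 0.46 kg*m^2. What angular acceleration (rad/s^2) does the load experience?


tau_out = tau_motor * N * eta
= 0.79 * 103 * 0.98 = 79.7426 Nm
alpha = tau_out / I = 79.7426 / 0.46
= 173.3535 rad/s^2


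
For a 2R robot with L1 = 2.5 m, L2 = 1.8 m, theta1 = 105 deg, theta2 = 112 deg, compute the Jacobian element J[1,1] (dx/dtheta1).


J[1,1] = -L1*sin(t1) - L2*sin(t1+t2)
= -2.5*sin(105) - 1.8*sin(217)
= -1.3315


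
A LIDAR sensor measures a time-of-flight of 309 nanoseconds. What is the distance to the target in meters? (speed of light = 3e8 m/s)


tof = 309 ns = 3.09e-07 s
dist = c * tof / 2
= 3e8 * 3.09e-07 / 2
= 46.35 m
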